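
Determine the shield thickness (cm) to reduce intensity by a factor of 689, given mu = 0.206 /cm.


x = ln(factor) / mu
x = ln(689) / 0.206
x = 31.724 cm

31.724


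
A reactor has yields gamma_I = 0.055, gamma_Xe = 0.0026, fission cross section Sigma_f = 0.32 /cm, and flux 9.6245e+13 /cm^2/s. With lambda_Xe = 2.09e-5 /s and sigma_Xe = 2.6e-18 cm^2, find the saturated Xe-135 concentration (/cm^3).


Xe_eq = (gamma_I + gamma_Xe) * Sigma_f * phi / (lambda_Xe + sigma_Xe * phi)
Numerator = (0.055 + 0.0026) * 0.32 * 9.6245e+13 = 1.773988e+12
Denominator = 2.09e-5 + 2.6e-18 * 9.6245e+13 = 2.711370e-04
Xe_eq = 1.773988e+12 / 2.711370e-04 = 6.5428e+15 /cm^3

6.5428e+15


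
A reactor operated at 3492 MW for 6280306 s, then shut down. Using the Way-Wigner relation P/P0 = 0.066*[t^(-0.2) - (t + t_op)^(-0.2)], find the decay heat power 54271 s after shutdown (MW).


P/P0 = 0.066 * [t^(-0.2) - (t + t_op)^(-0.2)]
P/P0 = 0.066 * [54271^(-0.2) - (54271 + 6280306)^(-0.2)]
P/P0 = 0.066 * [0.1130021 - 0.04361707] = 0.004579412
P = 3492 * 0.004579412 = 15.991 MW

15.991


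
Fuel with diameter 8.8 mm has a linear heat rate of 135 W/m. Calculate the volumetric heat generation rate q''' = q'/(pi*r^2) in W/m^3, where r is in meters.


r = D / 2 / 1000 = 8.8 / 2 / 1000 = 0.0044 m
q''' = q' / (pi * r^2)
q''' = 135 / (pi * 0.0044^2)
q''' = 2.2196e+06 W/m^3

2.2196e+06


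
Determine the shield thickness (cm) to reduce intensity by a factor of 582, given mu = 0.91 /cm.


x = ln(factor) / mu
x = ln(582) / 0.91
x = 6.9961 cm

6.9961


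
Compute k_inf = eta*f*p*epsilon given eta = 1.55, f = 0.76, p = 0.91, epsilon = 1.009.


k_inf = eta * f * p * epsilon
k_inf = 1.55 * 0.76 * 0.91 * 1.009
k_inf = 1.0816

1.0816


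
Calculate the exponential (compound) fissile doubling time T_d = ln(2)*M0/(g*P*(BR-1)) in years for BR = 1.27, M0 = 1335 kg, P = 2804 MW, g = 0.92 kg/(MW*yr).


Breeding gain G = BR - 1 = 1.27 - 1 = 0.27
Fissile production rate = g * P * G = 0.92 * 2804 * 0.27 = 696.5136 kg/yr
T_d = ln(2) * M0 / (g * P * G)
T_d = ln(2) * 1335 / 696.5136 = 1.3285 yr

1.3285


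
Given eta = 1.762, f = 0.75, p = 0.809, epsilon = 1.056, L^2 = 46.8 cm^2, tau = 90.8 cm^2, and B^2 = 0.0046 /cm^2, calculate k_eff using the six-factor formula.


k_inf = eta*f*p*eps = 1.762*0.75*0.809*1.056 = 1.128963
P_TNL = 1/(1 + L^2*B^2) = 1/(1 + 46.8*0.0046) = 0.8228556
P_FNL = exp(-B^2*tau) = exp(-0.0046*90.8) = 0.6585729
k_eff = k_inf * P_TNL * P_FNL = 1.128963 * 0.8228556 * 0.6585729
k_eff = 0.61180

0.61180


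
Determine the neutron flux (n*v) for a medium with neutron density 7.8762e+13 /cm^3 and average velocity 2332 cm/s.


phi = n * v
phi = 7.8762e+13 * 2332
phi = 1.8367e+17 /cm^2/s

1.8367e+17


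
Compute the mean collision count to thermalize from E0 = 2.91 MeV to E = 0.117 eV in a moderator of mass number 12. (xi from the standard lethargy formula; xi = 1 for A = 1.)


xi = 1 + (A-1)^2/(2A)*ln((A-1)/(A+1)) = 0.1577690 (for A = 12)
n = ln(E0/E) / xi
n = ln(2.91e6 / 0.117) / 0.1577690
n = ln(2.487179e+07) / 0.1577690 = 107.94

107.94


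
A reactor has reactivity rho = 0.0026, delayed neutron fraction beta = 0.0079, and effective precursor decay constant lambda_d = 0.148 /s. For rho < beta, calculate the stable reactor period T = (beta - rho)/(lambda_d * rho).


T = (beta - rho) / (lambda_d * rho)
T = (0.0079 - 0.0026) / (0.148 * 0.0026)
T = 13.773 s

13.773


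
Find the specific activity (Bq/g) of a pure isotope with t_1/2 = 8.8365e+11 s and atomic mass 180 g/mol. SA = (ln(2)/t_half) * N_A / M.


lambda = ln(2) / t_half = ln(2) / 8.8365e+11 = 7.844137e-13 /s
SA = lambda * N_A / M
SA = 7.844137e-13 * 6.022e23 / 180
SA = 2.6243e+09 Bq/g

2.6243e+09


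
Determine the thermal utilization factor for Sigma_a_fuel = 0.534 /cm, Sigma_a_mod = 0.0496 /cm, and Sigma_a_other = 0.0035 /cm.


f = Sigma_a_fuel / (Sigma_a_fuel + Sigma_a_mod + Sigma_a_other)
f = 0.534 / (0.534 + 0.0496 + 0.0035)
f = 0.90956

0.90956


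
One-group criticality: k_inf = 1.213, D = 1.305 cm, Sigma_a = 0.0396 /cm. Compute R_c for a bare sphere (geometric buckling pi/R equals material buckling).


L^2 = D / Sigma_a = 1.305 / 0.0396 = 32.95455 cm^2
B_m^2 = (k_inf - 1) / L^2 = (1.213 - 1) / 32.95455 = 0.006463447 /cm^2
For a bare sphere: B_g = pi/R, so R_c = pi / sqrt(B_m^2)
R_c = pi / sqrt(0.006463447) = 39.077 cm

39.077


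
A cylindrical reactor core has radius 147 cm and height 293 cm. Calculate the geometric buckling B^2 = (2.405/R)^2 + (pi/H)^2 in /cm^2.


B^2 = (2.405/R)^2 + (pi/H)^2
B^2 = (2.405/147)^2 + (pi/293)^2
B^2 = 3.8263e-04 /cm^2

3.8263e-04


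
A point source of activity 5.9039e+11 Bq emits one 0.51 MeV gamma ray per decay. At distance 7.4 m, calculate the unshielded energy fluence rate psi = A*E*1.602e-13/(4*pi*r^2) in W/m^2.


psi = A * E * 1.602e-13 / (4*pi*r^2)
psi = 5.9039e+11 * 0.51 * 1.602e-13 / (4*pi*7.4^2)
psi = 7.0097e-05 W/m^2

7.0097e-05


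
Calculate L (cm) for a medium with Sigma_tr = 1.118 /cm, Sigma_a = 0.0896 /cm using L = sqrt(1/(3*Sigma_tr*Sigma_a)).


D = 1 / (3 * Sigma_tr) = 1 / (3 * 1.118) = 0.2981515 cm
L = sqrt(D / Sigma_a)
L = sqrt(0.2981515 / 0.0896)
L = 1.8242 cm

1.8242


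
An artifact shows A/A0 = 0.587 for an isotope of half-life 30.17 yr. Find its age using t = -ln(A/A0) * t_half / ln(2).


lambda = ln(2) / t_half = ln(2) / 30.17 = 0.02297472 /yr
t = -ln(A/A0) / lambda
t = -ln(0.587) / 0.02297472
t = 23.188 yr

23.188


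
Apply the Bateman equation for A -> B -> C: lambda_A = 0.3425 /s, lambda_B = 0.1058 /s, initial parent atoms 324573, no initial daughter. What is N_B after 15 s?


N_B(t) = lambda_A * N_A0 / (lambda_B - lambda_A) * [exp(-lambda_A*t) - exp(-lambda_B*t)]
exp(-0.3425*15) = 0.005872352; exp(-0.1058*15) = 0.2045383
N_B = 0.3425 * 324573 / (0.1058 - 0.3425) * (0.005872352 - 0.2045383)
N_B = 93304

93304


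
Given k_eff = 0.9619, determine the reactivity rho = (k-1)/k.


rho = (k_eff - 1) / k_eff
rho = (0.9619 - 1) / 0.9619
rho = -0.039609

-0.039609


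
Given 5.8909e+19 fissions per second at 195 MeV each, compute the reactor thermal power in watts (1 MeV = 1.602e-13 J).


P = fission_rate * E_MeV * 1.602e-13
P = 5.8909e+19 * 195 * 1.602e-13
P = 1.8403e+09 W

1.8403e+09


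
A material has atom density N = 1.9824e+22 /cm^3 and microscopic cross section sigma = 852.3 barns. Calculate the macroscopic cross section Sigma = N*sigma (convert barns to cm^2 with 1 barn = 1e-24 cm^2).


Sigma = N * sigma_barns * 1e-24
Sigma = 1.9824e+22 * 852.3 * 1e-24
Sigma = 16.896 /cm

16.896


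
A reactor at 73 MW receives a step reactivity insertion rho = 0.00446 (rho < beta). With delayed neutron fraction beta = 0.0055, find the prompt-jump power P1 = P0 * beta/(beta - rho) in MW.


P1/P0 = beta / (beta - rho)
P1/P0 = 0.0055 / (0.0055 - 0.00446) = 5.288462
P1 = 73 * 5.288462 = 386.06 MW

386.06


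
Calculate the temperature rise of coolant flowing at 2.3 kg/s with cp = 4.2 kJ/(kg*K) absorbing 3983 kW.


dT = Q / (m_dot * cp)
dT = 3983 / (2.3 * 4.2)
dT = 412.32 C

412.32


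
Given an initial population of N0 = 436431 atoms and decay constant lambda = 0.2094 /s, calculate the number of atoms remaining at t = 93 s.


N = N0 * exp(-lambda * t)
N = 436431 * exp(-0.2094 * 93)
N = 0.0015219

0.0015219


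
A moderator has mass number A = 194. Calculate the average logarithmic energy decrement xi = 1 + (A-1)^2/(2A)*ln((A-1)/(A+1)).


xi = 1 + (A-1)^2/(2A) * ln((A-1)/(A+1))
xi = 1 + (194-1)^2/(2*194) * ln((194-1)/(194 +1))
xi = 0.010274

0.010274


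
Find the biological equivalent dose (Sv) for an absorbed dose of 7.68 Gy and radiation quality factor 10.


H = D * Q
H = 7.68 * 10
H = 76.800 Sv

76.800


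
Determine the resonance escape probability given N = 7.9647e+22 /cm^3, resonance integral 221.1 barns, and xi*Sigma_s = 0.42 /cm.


p = exp(-N * I * 1e-24 / (xi*Sigma_s))
p = exp(-7.9647e+22 * 221.1 * 1e-24 / 0.42)
p = 6.1759e-19

6.1759e-19


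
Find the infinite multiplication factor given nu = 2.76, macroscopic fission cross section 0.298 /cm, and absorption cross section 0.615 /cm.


k_inf = nu * Sigma_f / Sigma_a
k_inf = 2.76 * 0.298 / 0.615
k_inf = 1.3374

1.3374


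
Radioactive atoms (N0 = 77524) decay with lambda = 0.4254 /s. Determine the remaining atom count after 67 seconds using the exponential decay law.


N = N0 * exp(-lambda * t)
N = 77524 * exp(-0.4254 * 67)
N = 3.2454e-08

3.2454e-08


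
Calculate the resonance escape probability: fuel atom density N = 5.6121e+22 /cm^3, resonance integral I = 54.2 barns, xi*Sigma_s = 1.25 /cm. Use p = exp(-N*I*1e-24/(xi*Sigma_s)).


p = exp(-N * I * 1e-24 / (xi*Sigma_s))
p = exp(-5.6121e+22 * 54.2 * 1e-24 / 1.25)
p = 0.087737

0.087737


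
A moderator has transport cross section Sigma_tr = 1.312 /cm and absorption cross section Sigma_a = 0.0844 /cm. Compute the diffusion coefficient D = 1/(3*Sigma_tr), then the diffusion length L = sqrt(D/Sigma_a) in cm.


D = 1 / (3 * Sigma_tr) = 1 / (3 * 1.312) = 0.2540650 cm
L = sqrt(D / Sigma_a)
L = sqrt(0.2540650 / 0.0844)
L = 1.7350 cm

1.7350


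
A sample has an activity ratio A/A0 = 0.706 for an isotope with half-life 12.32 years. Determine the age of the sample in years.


lambda = ln(2) / t_half = ln(2) / 12.32 = 0.05626195 /yr
t = -ln(A/A0) / lambda
t = -ln(0.706) / 0.05626195
t = 6.1878 yr

6.1878


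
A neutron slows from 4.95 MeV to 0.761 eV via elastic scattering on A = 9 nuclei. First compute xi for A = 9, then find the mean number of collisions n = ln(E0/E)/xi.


xi = 1 + (A-1)^2/(2A)*ln((A-1)/(A+1)) = 0.2066007 (for A = 9)
n = ln(E0/E) / xi
n = ln(4.95e6 / 0.761) / 0.2066007
n = ln(6.504599e+06) / 0.2066007 = 75.934

75.934


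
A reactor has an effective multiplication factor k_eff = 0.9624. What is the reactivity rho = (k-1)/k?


rho = (k_eff - 1) / k_eff
rho = (0.9624 - 1) / 0.9624
rho = -0.039069

-0.039069


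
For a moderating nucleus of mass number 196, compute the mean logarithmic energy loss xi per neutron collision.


xi = 1 + (A-1)^2/(2A) * ln((A-1)/(A+1))
xi = 1 + (196-1)^2/(2*196) * ln((196-1)/(196 +1))
xi = 0.010169

0.010169


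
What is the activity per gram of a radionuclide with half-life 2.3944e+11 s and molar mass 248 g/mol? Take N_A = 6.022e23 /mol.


lambda = ln(2) / t_half = ln(2) / 2.3944e+11 = 2.894868e-12 /s
SA = lambda * N_A / M
SA = 2.894868e-12 * 6.022e23 / 248
SA = 7.0294e+09 Bq/g

7.0294e+09


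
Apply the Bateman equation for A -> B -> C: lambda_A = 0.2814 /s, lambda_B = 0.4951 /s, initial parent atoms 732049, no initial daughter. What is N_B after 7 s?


N_B(t) = lambda_A * N_A0 / (lambda_B - lambda_A) * [exp(-lambda_A*t) - exp(-lambda_B*t)]
exp(-0.2814*7) = 0.1394848; exp(-0.4951*7) = 0.03125112
N_B = 0.2814 * 732049 / (0.4951 - 0.2814) * (0.1394848 - 0.03125112)
N_B = 104333

104333


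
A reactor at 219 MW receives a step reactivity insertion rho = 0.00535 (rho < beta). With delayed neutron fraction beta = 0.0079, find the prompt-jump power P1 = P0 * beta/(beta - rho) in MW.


P1/P0 = beta / (beta - rho)
P1/P0 = 0.0079 / (0.0079 - 0.00535) = 3.098039
P1 = 219 * 3.098039 = 678.47 MW

678.47


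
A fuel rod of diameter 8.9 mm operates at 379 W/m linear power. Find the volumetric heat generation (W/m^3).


r = D / 2 / 1000 = 8.9 / 2 / 1000 = 0.00445 m
q''' = q' / (pi * r^2)
q''' = 379 / (pi * 0.00445^2)
q''' = 6.0921e+06 W/m^3

6.0921e+06


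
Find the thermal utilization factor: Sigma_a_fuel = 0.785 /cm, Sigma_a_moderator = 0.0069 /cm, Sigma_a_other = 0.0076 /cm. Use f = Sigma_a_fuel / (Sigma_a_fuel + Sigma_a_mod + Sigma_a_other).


f = Sigma_a_fuel / (Sigma_a_fuel + Sigma_a_mod + Sigma_a_other)
f = 0.785 / (0.785 + 0.0069 + 0.0076)
f = 0.98186

0.98186


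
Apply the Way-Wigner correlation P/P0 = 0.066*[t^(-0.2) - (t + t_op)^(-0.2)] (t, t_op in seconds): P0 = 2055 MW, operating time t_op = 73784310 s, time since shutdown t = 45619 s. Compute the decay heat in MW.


P/P0 = 0.066 * [t^(-0.2) - (t + t_op)^(-0.2)]
P/P0 = 0.066 * [45619^(-0.2) - (45619 + 73784310)^(-0.2)]
P/P0 = 0.066 * [0.1169960 - 0.02669030] = 0.005960176
P = 2055 * 0.005960176 = 12.248 MW

12.248


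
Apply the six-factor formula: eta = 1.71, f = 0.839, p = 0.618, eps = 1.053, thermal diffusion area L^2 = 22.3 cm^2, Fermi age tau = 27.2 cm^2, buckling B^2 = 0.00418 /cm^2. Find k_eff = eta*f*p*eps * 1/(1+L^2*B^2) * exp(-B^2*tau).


k_inf = eta*f*p*eps = 1.71*0.839*0.618*1.053 = 0.9336303
P_TNL = 1/(1 + L^2*B^2) = 1/(1 + 22.3*0.00418) = 0.9147340
P_FNL = exp(-B^2*tau) = exp(-0.00418*27.2) = 0.8925292
k_eff = k_inf * P_TNL * P_FNL = 0.9336303 * 0.9147340 * 0.8925292
k_eff = 0.76224

0.76224


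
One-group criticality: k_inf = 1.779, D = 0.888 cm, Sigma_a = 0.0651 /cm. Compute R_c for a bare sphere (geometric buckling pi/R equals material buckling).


L^2 = D / Sigma_a = 0.888 / 0.0651 = 13.64055 cm^2
B_m^2 = (k_inf - 1) / L^2 = (1.779 - 1) / 13.64055 = 0.05710913 /cm^2
For a bare sphere: B_g = pi/R, so R_c = pi / sqrt(B_m^2)
R_c = pi / sqrt(0.05710913) = 13.146 cm

13.146


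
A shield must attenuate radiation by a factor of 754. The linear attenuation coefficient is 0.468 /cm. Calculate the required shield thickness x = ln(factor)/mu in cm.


x = ln(factor) / mu
x = ln(754) / 0.468
x = 14.157 cm

14.157


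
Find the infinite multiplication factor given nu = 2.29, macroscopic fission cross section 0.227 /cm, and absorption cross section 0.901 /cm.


k_inf = nu * Sigma_f / Sigma_a
k_inf = 2.29 * 0.227 / 0.901
k_inf = 0.57695

0.57695


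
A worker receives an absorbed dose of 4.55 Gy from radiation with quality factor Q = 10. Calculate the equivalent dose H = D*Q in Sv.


H = D * Q
H = 4.55 * 10
H = 45.500 Sv

45.500


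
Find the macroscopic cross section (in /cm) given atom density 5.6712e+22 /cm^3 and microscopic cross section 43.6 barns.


Sigma = N * sigma_barns * 1e-24
Sigma = 5.6712e+22 * 43.6 * 1e-24
Sigma = 2.4726 /cm

2.4726


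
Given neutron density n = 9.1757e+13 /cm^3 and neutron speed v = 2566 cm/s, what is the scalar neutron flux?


phi = n * v
phi = 9.1757e+13 * 2566
phi = 2.3545e+17 /cm^2/s

2.3545e+17


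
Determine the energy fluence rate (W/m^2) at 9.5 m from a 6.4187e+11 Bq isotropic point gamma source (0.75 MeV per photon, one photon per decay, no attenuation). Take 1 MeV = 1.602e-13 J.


psi = A * E * 1.602e-13 / (4*pi*r^2)
psi = 6.4187e+11 * 0.75 * 1.602e-13 / (4*pi*9.5^2)
psi = 6.8001e-05 W/m^2

6.8001e-05


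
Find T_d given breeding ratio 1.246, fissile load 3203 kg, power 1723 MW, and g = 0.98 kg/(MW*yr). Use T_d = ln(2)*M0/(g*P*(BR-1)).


Breeding gain G = BR - 1 = 1.246 - 1 = 0.246
Fissile production rate = g * P * G = 0.98 * 1723 * 0.246 = 415.38084 kg/yr
T_d = ln(2) * M0 / (g * P * G)
T_d = ln(2) * 3203 / 415.38084 = 5.3449 yr

5.3449


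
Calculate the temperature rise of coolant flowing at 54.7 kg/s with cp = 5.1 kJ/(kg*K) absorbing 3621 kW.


dT = Q / (m_dot * cp)
dT = 3621 / (54.7 * 5.1)
dT = 12.980 C

12.980


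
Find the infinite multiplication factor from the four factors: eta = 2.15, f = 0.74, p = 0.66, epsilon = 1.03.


k_inf = eta * f * p * epsilon
k_inf = 2.15 * 0.74 * 0.66 * 1.03
k_inf = 1.0816

1.0816


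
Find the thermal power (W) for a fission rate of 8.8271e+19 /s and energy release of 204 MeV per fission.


P = fission_rate * E_MeV * 1.602e-13
P = 8.8271e+19 * 204 * 1.602e-13
P = 2.8848e+09 W

2.8848e+09


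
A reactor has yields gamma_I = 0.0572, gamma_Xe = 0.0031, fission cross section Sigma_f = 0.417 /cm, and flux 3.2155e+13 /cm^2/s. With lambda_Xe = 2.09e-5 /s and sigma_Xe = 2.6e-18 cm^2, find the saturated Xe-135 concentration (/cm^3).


Xe_eq = (gamma_I + gamma_Xe) * Sigma_f * phi / (lambda_Xe + sigma_Xe * phi)
Numerator = (0.0572 + 0.0031) * 0.417 * 3.2155e+13 = 8.085407e+11
Denominator = 2.09e-5 + 2.6e-18 * 3.2155e+13 = 1.045030e-04
Xe_eq = 8.085407e+11 / 1.045030e-04 = 7.7370e+15 /cm^3

7.7370e+15


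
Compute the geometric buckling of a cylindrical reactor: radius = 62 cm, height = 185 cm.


B^2 = (2.405/R)^2 + (pi/H)^2
B^2 = (2.405/62)^2 + (pi/185)^2
B^2 = 0.0017931 /cm^2

0.0017931


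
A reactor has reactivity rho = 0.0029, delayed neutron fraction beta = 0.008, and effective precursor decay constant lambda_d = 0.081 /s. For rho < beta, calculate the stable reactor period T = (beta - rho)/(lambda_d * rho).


T = (beta - rho) / (lambda_d * rho)
T = (0.008 - 0.0029) / (0.081 * 0.0029)
T = 21.711 s

21.711


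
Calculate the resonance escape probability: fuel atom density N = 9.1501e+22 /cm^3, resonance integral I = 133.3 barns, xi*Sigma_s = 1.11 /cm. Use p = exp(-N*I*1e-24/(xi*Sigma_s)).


p = exp(-N * I * 1e-24 / (xi*Sigma_s))
p = exp(-9.1501e+22 * 133.3 * 1e-24 / 1.11)
p = 1.6897e-05

1.6897e-05


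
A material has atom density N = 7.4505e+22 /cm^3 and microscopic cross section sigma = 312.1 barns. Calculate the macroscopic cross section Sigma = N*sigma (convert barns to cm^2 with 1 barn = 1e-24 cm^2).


Sigma = N * sigma_barns * 1e-24
Sigma = 7.4505e+22 * 312.1 * 1e-24
Sigma = 23.253 /cm

23.253


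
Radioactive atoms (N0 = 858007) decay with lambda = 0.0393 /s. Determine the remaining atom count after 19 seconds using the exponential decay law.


N = N0 * exp(-lambda * t)
N = 858007 * exp(-0.0393 * 19)
N = 406633

406633


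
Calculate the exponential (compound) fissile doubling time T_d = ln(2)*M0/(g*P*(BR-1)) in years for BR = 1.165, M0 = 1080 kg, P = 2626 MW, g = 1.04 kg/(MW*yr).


Breeding gain G = BR - 1 = 1.165 - 1 = 0.165
Fissile production rate = g * P * G = 1.04 * 2626 * 0.165 = 450.6216 kg/yr
T_d = ln(2) * M0 / (g * P * G)
T_d = ln(2) * 1080 / 450.6216 = 1.6613 yr

1.6613


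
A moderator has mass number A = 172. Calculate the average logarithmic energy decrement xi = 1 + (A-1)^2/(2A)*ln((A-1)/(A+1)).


xi = 1 + (A-1)^2/(2A) * ln((A-1)/(A+1))
xi = 1 + (172-1)^2/(2*172) * ln((172-1)/(172 +1))
xi = 0.011583

0.011583


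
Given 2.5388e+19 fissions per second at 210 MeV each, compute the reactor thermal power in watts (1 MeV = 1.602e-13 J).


P = fission_rate * E_MeV * 1.602e-13
P = 2.5388e+19 * 210 * 1.602e-13
P = 8.5410e+08 W

8.5410e+08


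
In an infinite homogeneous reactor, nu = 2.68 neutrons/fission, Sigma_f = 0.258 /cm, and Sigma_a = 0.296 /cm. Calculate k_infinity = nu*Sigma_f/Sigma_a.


k_inf = nu * Sigma_f / Sigma_a
k_inf = 2.68 * 0.258 / 0.296
k_inf = 2.3359

2.3359


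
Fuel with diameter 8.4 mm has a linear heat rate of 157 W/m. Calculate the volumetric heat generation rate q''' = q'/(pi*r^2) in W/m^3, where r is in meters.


r = D / 2 / 1000 = 8.4 / 2 / 1000 = 0.0042 m
q''' = q' / (pi * r^2)
q''' = 157 / (pi * 0.0042^2)
q''' = 2.8330e+06 W/m^3

2.8330e+06


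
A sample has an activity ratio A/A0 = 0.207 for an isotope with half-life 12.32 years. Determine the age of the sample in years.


lambda = ln(2) / t_half = ln(2) / 12.32 = 0.05626195 /yr
t = -ln(A/A0) / lambda
t = -ln(0.207) / 0.05626195
t = 27.995 yr

27.995


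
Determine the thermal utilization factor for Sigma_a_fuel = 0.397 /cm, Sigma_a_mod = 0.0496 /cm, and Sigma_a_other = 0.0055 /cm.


f = Sigma_a_fuel / (Sigma_a_fuel + Sigma_a_mod + Sigma_a_other)
f = 0.397 / (0.397 + 0.0496 + 0.0055)
f = 0.87812

0.87812


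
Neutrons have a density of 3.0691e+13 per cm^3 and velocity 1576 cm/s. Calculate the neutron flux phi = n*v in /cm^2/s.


phi = n * v
phi = 3.0691e+13 * 1576
phi = 4.8369e+16 /cm^2/s

4.8369e+16


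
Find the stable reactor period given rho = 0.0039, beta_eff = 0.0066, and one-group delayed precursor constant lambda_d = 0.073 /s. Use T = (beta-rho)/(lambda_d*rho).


T = (beta - rho) / (lambda_d * rho)
T = (0.0066 - 0.0039) / (0.073 * 0.0039)
T = 9.4837 s

9.4837


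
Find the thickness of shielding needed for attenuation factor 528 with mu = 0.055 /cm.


x = ln(factor) / mu
x = ln(528) / 0.055
x = 113.98 cm

113.98


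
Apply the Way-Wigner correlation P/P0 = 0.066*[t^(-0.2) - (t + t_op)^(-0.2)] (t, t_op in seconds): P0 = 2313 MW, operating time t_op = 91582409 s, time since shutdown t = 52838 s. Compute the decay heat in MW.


P/P0 = 0.066 * [t^(-0.2) - (t + t_op)^(-0.2)]
P/P0 = 0.066 * [52838^(-0.2) - (52838 + 91582409)^(-0.2)]
P/P0 = 0.066 * [0.1136085 - 0.02556157] = 0.005811097
P = 2313 * 0.005811097 = 13.441 MW

13.441


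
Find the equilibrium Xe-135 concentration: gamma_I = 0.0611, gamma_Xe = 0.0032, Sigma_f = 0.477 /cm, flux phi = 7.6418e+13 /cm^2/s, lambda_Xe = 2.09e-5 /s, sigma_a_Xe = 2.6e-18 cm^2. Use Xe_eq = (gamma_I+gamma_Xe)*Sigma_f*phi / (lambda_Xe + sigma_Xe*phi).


Xe_eq = (gamma_I + gamma_Xe) * Sigma_f * phi / (lambda_Xe + sigma_Xe * phi)
Numerator = (0.0611 + 0.0032) * 0.477 * 7.6418e+13 = 2.343824e+12
Denominator = 2.09e-5 + 2.6e-18 * 7.6418e+13 = 2.195868e-04
Xe_eq = 2.343824e+12 / 2.195868e-04 = 1.0674e+16 /cm^3

1.0674e+16


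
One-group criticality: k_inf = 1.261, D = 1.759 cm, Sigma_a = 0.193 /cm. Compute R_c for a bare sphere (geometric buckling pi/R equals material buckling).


L^2 = D / Sigma_a = 1.759 / 0.193 = 9.113990 cm^2
B_m^2 = (k_inf - 1) / L^2 = (1.261 - 1) / 9.113990 = 0.02863729 /cm^2
For a bare sphere: B_g = pi/R, so R_c = pi / sqrt(B_m^2)
R_c = pi / sqrt(0.02863729) = 18.565 cm

18.565


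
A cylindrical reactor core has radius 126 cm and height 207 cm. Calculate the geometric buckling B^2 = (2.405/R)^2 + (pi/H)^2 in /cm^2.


B^2 = (2.405/R)^2 + (pi/H)^2
B^2 = (2.405/126)^2 + (pi/207)^2
B^2 = 5.9466e-04 /cm^2

5.9466e-04


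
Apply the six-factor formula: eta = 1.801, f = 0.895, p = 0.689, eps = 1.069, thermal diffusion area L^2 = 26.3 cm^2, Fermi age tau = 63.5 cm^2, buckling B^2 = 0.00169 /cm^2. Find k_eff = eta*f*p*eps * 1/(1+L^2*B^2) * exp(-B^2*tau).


k_inf = eta*f*p*eps = 1.801*0.895*0.689*1.069 = 1.187227
P_TNL = 1/(1 + L^2*B^2) = 1/(1 + 26.3*0.00169) = 0.9574445
P_FNL = exp(-B^2*tau) = exp(-0.00169*63.5) = 0.8982427
k_eff = k_inf * P_TNL * P_FNL = 1.187227 * 0.9574445 * 0.8982427
k_eff = 1.0210

1.0210


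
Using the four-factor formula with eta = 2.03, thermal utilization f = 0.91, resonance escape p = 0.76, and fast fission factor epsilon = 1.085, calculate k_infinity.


k_inf = eta * f * p * epsilon
k_inf = 2.03 * 0.91 * 0.76 * 1.085
k_inf = 1.5233

1.5233


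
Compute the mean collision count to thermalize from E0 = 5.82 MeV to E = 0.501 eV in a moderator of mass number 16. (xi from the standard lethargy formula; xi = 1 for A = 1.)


xi = 1 + (A-1)^2/(2A)*ln((A-1)/(A+1)) = 0.1199467 (for A = 16)
n = ln(E0/E) / xi
n = ln(5.82e6 / 0.501) / 0.1199467
n = ln(1.161677e+07) / 0.1199467 = 135.63

135.63


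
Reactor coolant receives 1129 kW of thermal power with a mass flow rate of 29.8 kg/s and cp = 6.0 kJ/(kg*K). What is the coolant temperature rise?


dT = Q / (m_dot * cp)
dT = 1129 / (29.8 * 6.0)
dT = 6.3143 C

6.3143


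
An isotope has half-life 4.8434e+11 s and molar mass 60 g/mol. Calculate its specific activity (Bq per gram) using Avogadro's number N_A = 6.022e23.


lambda = ln(2) / t_half = ln(2) / 4.8434e+11 = 1.431117e-12 /s
SA = lambda * N_A / M
SA = 1.431117e-12 * 6.022e23 / 60
SA = 1.4364e+10 Bq/g

1.4364e+10


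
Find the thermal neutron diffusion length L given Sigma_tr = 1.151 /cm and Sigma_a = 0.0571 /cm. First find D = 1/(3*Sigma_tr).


D = 1 / (3 * Sigma_tr) = 1 / (3 * 1.151) = 0.2896032 cm
L = sqrt(D / Sigma_a)
L = sqrt(0.2896032 / 0.0571)
L = 2.2521 cm

2.2521


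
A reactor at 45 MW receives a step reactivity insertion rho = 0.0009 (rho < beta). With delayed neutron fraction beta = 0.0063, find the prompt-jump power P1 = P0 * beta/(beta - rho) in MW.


P1/P0 = beta / (beta - rho)
P1/P0 = 0.0063 / (0.0063 - 0.0009) = 1.166667
P1 = 45 * 1.166667 = 52.500 MW

52.500


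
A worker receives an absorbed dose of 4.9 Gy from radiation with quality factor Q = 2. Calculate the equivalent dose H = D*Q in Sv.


H = D * Q
H = 4.9 * 2
H = 9.8000 Sv

9.8000


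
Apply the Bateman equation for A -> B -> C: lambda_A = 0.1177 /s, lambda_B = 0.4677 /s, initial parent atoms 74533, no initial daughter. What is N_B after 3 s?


N_B(t) = lambda_A * N_A0 / (lambda_B - lambda_A) * [exp(-lambda_A*t) - exp(-lambda_B*t)]
exp(-0.1177*3) = 0.7025069; exp(-0.4677*3) = 0.2458337
N_B = 0.1177 * 74533 / (0.4677 - 0.1177) * (0.7025069 - 0.2458337)
N_B = 11446

11446


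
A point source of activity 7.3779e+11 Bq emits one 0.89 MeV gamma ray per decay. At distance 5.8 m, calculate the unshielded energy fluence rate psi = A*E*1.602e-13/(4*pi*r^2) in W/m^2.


psi = A * E * 1.602e-13 / (4*pi*r^2)
psi = 7.3779e+11 * 0.89 * 1.602e-13 / (4*pi*5.8^2)
psi = 2.4884e-04 W/m^2

2.4884e-04


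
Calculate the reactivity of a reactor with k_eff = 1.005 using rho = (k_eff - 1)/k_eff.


rho = (k_eff - 1) / k_eff
rho = (1.005 - 1) / 1.005
rho = 0.0049751

0.0049751


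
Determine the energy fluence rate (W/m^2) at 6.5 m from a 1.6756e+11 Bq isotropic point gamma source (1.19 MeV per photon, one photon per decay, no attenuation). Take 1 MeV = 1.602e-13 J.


psi = A * E * 1.602e-13 / (4*pi*r^2)
psi = 1.6756e+11 * 1.19 * 1.602e-13 / (4*pi*6.5^2)
psi = 6.0165e-05 W/m^2

6.0165e-05


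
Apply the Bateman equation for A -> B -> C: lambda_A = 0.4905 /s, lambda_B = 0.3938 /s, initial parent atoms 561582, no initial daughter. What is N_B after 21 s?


N_B(t) = lambda_A * N_A0 / (lambda_B - lambda_A) * [exp(-lambda_A*t) - exp(-lambda_B*t)]
exp(-0.4905*21) = 3.361628e-05; exp(-0.3938*21) = 2.561365e-04
N_B = 0.4905 * 561582 / (0.3938 - 0.4905) * (3.361628e-05 - 2.561365e-04)
N_B = 633.86

633.86


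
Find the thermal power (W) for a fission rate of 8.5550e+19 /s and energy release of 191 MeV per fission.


P = fission_rate * E_MeV * 1.602e-13
P = 8.5550e+19 * 191 * 1.602e-13
P = 2.6177e+09 W

2.6177e+09


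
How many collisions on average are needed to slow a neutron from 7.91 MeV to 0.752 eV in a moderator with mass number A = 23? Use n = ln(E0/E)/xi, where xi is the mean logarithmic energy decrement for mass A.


xi = 1 + (A-1)^2/(2A)*ln((A-1)/(A+1)) = 0.08448899 (for A = 23)
n = ln(E0/E) / xi
n = ln(7.91e6 / 0.752) / 0.08448899
n = ln(1.051862e+07) / 0.08448899 = 191.37

191.37


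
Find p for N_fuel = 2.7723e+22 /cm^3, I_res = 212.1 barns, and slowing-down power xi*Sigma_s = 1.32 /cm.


p = exp(-N * I * 1e-24 / (xi*Sigma_s))
p = exp(-2.7723e+22 * 212.1 * 1e-24 / 1.32)
p = 0.011625

0.011625


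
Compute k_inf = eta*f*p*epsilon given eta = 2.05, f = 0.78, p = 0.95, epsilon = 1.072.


k_inf = eta * f * p * epsilon
k_inf = 2.05 * 0.78 * 0.95 * 1.072
k_inf = 1.6284

1.6284


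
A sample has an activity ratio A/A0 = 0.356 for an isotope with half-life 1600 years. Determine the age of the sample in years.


lambda = ln(2) / t_half = ln(2) / 1600 = 4.332170e-04 /yr
t = -ln(A/A0) / lambda
t = -ln(0.356) / 4.332170e-04
t = 2384.1 yr

2384.1


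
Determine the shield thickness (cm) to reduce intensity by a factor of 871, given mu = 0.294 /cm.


x = ln(factor) / mu
x = ln(871) / 0.294
x = 23.026 cm

23.026


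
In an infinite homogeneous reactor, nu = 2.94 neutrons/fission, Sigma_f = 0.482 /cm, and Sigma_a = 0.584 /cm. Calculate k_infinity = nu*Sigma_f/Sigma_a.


k_inf = nu * Sigma_f / Sigma_a
k_inf = 2.94 * 0.482 / 0.584
k_inf = 2.4265

2.4265


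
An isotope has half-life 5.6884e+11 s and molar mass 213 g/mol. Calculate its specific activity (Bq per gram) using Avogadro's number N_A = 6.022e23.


lambda = ln(2) / t_half = ln(2) / 5.6884e+11 = 1.218527e-12 /s
SA = lambda * N_A / M
SA = 1.218527e-12 * 6.022e23 / 213
SA = 3.4451e+09 Bq/g

3.4451e+09


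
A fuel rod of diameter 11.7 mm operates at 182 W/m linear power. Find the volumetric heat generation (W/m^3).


r = D / 2 / 1000 = 11.7 / 2 / 1000 = 0.00585 m
q''' = q' / (pi * r^2)
q''' = 182 / (pi * 0.00585^2)
q''' = 1.6928e+06 W/m^3

1.6928e+06


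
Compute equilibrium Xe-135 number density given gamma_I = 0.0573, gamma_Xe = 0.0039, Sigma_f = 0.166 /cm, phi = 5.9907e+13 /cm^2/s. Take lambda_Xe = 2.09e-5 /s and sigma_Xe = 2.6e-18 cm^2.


Xe_eq = (gamma_I + gamma_Xe) * Sigma_f * phi / (lambda_Xe + sigma_Xe * phi)
Numerator = (0.0573 + 0.0039) * 0.166 * 5.9907e+13 = 6.086072e+11
Denominator = 2.09e-5 + 2.6e-18 * 5.9907e+13 = 1.766582e-04
Xe_eq = 6.086072e+11 / 1.766582e-04 = 3.4451e+15 /cm^3

3.4451e+15


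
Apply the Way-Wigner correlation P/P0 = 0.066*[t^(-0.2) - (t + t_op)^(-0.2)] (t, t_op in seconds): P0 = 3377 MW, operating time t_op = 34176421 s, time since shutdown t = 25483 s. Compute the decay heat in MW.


P/P0 = 0.066 * [t^(-0.2) - (t + t_op)^(-0.2)]
P/P0 = 0.066 * [25483^(-0.2) - (25483 + 34176421)^(-0.2)]
P/P0 = 0.066 * [0.1314468 - 0.03113078] = 0.006620857
P = 3377 * 0.006620857 = 22.359 MW

22.359


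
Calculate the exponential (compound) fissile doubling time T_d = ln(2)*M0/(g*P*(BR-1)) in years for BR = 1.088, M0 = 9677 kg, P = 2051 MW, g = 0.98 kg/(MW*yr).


Breeding gain G = BR - 1 = 1.088 - 1 = 0.088
Fissile production rate = g * P * G = 0.98 * 2051 * 0.088 = 176.87824 kg/yr
T_d = ln(2) * M0 / (g * P * G)
T_d = ln(2) * 9677 / 176.87824 = 37.922 yr

37.922


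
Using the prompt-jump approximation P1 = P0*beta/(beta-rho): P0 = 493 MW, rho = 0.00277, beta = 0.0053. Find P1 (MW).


P1/P0 = beta / (beta - rho)
P1/P0 = 0.0053 / (0.0053 - 0.00277) = 2.094862
P1 = 493 * 2.094862 = 1032.8 MW

1032.8


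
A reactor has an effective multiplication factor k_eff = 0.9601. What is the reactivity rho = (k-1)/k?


rho = (k_eff - 1) / k_eff
rho = (0.9601 - 1) / 0.9601
rho = -0.041558

-0.041558


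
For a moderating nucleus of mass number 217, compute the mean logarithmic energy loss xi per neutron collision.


xi = 1 + (A-1)^2/(2A) * ln((A-1)/(A+1))
xi = 1 + (217-1)^2/(2*217) * ln((217-1)/(217 +1))
xi = 0.0091883

0.0091883


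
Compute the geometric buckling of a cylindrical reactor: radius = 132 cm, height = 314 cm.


B^2 = (2.405/R)^2 + (pi/H)^2
B^2 = (2.405/132)^2 + (pi/314)^2
B^2 = 4.3206e-04 /cm^2

4.3206e-04


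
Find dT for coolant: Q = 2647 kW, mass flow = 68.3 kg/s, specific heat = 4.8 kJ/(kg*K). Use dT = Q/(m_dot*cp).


dT = Q / (m_dot * cp)
dT = 2647 / (68.3 * 4.8)
dT = 8.0741 C

8.0741


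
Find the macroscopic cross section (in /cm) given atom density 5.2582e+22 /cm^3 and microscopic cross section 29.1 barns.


Sigma = N * sigma_barns * 1e-24
Sigma = 5.2582e+22 * 29.1 * 1e-24
Sigma = 1.5301 /cm

1.5301


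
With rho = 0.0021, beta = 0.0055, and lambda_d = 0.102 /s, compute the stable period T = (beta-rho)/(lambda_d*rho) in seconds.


T = (beta - rho) / (lambda_d * rho)
T = (0.0055 - 0.0021) / (0.102 * 0.0021)
T = 15.873 s

15.873


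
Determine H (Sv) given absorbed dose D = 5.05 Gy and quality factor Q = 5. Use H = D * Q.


H = D * Q
H = 5.05 * 5
H = 25.250 Sv

25.250


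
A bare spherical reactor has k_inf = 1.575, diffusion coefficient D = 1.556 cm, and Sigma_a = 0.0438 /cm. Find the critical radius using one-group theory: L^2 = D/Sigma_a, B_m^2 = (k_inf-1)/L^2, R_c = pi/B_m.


L^2 = D / Sigma_a = 1.556 / 0.0438 = 35.52511 cm^2
B_m^2 = (k_inf - 1) / L^2 = (1.575 - 1) / 35.52511 = 0.01618573 /cm^2
For a bare sphere: B_g = pi/R, so R_c = pi / sqrt(B_m^2)
R_c = pi / sqrt(0.01618573) = 24.694 cm

24.694


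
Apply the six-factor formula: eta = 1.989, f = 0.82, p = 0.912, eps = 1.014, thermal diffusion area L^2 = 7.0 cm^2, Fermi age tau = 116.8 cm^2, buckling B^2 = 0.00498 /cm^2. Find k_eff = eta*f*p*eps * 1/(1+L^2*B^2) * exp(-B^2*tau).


k_inf = eta*f*p*eps = 1.989*0.82*0.912*1.014 = 1.508278
P_TNL = 1/(1 + L^2*B^2) = 1/(1 + 7.0*0.00498) = 0.9663143
P_FNL = exp(-B^2*tau) = exp(-0.00498*116.8) = 0.5589675
k_eff = k_inf * P_TNL * P_FNL = 1.508278 * 0.9663143 * 0.5589675
k_eff = 0.81468

0.81468


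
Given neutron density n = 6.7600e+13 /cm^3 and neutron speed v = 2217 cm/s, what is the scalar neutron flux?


phi = n * v
phi = 6.7600e+13 * 2217
phi = 1.4987e+17 /cm^2/s

1.4987e+17


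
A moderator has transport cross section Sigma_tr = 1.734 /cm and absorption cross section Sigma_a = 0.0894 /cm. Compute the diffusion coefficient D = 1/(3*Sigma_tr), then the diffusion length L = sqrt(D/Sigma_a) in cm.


D = 1 / (3 * Sigma_tr) = 1 / (3 * 1.734) = 0.1922338 cm
L = sqrt(D / Sigma_a)
L = sqrt(0.1922338 / 0.0894)
L = 1.4664 cm

1.4664


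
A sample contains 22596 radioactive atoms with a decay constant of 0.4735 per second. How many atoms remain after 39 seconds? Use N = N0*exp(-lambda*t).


N = N0 * exp(-lambda * t)
N = 22596 * exp(-0.4735 * 39)
N = 2.1584e-04

2.1584e-04


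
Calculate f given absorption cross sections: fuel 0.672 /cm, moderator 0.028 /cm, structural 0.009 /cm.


f = Sigma_a_fuel / (Sigma_a_fuel + Sigma_a_mod + Sigma_a_other)
f = 0.672 / (0.672 + 0.028 + 0.009)
f = 0.94781

0.94781


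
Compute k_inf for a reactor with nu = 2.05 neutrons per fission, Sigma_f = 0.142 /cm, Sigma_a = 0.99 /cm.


k_inf = nu * Sigma_f / Sigma_a
k_inf = 2.05 * 0.142 / 0.99
k_inf = 0.29404

0.29404


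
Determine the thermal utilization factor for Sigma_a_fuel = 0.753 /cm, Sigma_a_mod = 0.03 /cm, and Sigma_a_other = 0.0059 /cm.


f = Sigma_a_fuel / (Sigma_a_fuel + Sigma_a_mod + Sigma_a_other)
f = 0.753 / (0.753 + 0.03 + 0.0059)
f = 0.95449

0.95449


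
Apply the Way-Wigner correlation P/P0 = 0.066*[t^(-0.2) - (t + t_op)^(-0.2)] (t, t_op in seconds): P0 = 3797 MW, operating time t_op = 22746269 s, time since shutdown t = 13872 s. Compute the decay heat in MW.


P/P0 = 0.066 * [t^(-0.2) - (t + t_op)^(-0.2)]
P/P0 = 0.066 * [13872^(-0.2) - (13872 + 22746269)^(-0.2)]
P/P0 = 0.066 * [0.1484473 - 0.03377264] = 0.007568528
P = 3797 * 0.007568528 = 28.738 MW

28.738


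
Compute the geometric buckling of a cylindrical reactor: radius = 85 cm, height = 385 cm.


B^2 = (2.405/R)^2 + (pi/H)^2
B^2 = (2.405/85)^2 + (pi/385)^2
B^2 = 8.6714e-04 /cm^2

8.6714e-04


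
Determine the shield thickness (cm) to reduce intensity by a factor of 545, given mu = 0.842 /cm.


x = ln(factor) / mu
x = ln(545) / 0.842
x = 7.4831 cm

7.4831


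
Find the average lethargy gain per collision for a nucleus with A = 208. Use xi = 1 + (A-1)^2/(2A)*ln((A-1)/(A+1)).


xi = 1 + (A-1)^2/(2A) * ln((A-1)/(A+1))
xi = 1 + (208-1)^2/(2*208) * ln((208-1)/(208 +1))
xi = 0.0095846

0.0095846


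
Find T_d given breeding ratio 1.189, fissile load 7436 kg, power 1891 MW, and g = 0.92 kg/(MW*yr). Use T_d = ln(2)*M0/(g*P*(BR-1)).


Breeding gain G = BR - 1 = 1.189 - 1 = 0.189
Fissile production rate = g * P * G = 0.92 * 1891 * 0.189 = 328.80708 kg/yr
T_d = ln(2) * M0 / (g * P * G)
T_d = ln(2) * 7436 / 328.80708 = 15.676 yr

15.676


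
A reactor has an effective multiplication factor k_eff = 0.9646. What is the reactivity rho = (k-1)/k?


rho = (k_eff - 1) / k_eff
rho = (0.9646 - 1) / 0.9646
rho = -0.036699

-0.036699


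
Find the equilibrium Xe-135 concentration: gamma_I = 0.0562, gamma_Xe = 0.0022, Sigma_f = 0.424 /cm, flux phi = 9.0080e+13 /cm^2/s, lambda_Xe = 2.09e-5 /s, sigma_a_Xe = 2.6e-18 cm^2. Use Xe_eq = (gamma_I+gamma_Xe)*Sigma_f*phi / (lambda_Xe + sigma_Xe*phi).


Xe_eq = (gamma_I + gamma_Xe) * Sigma_f * phi / (lambda_Xe + sigma_Xe * phi)
Numerator = (0.0562 + 0.0022) * 0.424 * 9.0080e+13 = 2.230525e+12
Denominator = 2.09e-5 + 2.6e-18 * 9.0080e+13 = 2.551080e-04
Xe_eq = 2.230525e+12 / 2.551080e-04 = 8.7435e+15 /cm^3

8.7435e+15


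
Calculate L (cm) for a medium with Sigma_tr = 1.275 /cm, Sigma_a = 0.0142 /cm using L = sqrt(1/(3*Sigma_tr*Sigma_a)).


D = 1 / (3 * Sigma_tr) = 1 / (3 * 1.275) = 0.2614379 cm
L = sqrt(D / Sigma_a)
L = sqrt(0.2614379 / 0.0142)
L = 4.2908 cm

4.2908


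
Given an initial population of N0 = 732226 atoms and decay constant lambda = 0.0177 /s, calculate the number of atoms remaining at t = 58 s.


N = N0 * exp(-lambda * t)
N = 732226 * exp(-0.0177 * 58)
N = 262300

262300


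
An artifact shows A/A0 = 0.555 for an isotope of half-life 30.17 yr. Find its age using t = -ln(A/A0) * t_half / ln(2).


lambda = ln(2) / t_half = ln(2) / 30.17 = 0.02297472 /yr
t = -ln(A/A0) / lambda
t = -ln(0.555) / 0.02297472
t = 25.628 yr

25.628


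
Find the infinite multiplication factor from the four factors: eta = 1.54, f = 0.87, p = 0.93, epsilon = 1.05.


k_inf = eta * f * p * epsilon
k_inf = 1.54 * 0.87 * 0.93 * 1.05
k_inf = 1.3083

1.3083


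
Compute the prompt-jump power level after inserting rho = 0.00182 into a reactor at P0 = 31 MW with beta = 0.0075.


P1/P0 = beta / (beta - rho)
P1/P0 = 0.0075 / (0.0075 - 0.00182) = 1.320423
P1 = 31 * 1.320423 = 40.933 MW

40.933


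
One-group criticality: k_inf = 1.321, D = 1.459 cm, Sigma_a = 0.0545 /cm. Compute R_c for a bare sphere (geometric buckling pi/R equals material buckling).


L^2 = D / Sigma_a = 1.459 / 0.0545 = 26.77064 cm^2
B_m^2 = (k_inf - 1) / L^2 = (1.321 - 1) / 26.77064 = 0.01199075 /cm^2
For a bare sphere: B_g = pi/R, so R_c = pi / sqrt(B_m^2)
R_c = pi / sqrt(0.01199075) = 28.690 cm

28.690


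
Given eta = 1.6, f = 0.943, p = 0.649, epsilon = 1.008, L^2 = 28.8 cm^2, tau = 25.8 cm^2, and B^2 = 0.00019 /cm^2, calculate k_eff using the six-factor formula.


k_inf = eta*f*p*eps = 1.6*0.943*0.649*1.008 = 0.9870449
P_TNL = 1/(1 + L^2*B^2) = 1/(1 + 28.8*0.00019) = 0.9945578
P_FNL = exp(-B^2*tau) = exp(-0.00019*25.8) = 0.9951100
k_eff = k_inf * P_TNL * P_FNL = 0.9870449 * 0.9945578 * 0.9951100
k_eff = 0.97687

0.97687


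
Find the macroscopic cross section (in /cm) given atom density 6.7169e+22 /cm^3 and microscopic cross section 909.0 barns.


Sigma = N * sigma_barns * 1e-24
Sigma = 6.7169e+22 * 909.0 * 1e-24
Sigma = 61.057 /cm

61.057


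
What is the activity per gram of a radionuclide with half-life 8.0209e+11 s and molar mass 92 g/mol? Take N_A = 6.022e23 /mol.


lambda = ln(2) / t_half = ln(2) / 8.0209e+11 = 8.641763e-13 /s
SA = lambda * N_A / M
SA = 8.641763e-13 * 6.022e23 / 92
SA = 5.6566e+09 Bq/g

5.6566e+09


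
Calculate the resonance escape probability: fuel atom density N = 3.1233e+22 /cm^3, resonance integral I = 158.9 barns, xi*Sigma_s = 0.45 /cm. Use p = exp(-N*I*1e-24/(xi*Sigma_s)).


p = exp(-N * I * 1e-24 / (xi*Sigma_s))
p = exp(-3.1233e+22 * 158.9 * 1e-24 / 0.45)
p = 1.6229e-05

1.6229e-05


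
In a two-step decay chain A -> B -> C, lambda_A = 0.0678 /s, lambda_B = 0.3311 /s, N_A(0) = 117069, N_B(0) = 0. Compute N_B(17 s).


N_B(t) = lambda_A * N_A0 / (lambda_B - lambda_A) * [exp(-lambda_A*t) - exp(-lambda_B*t)]
exp(-0.0678*17) = 0.3158146; exp(-0.3311*17) = 0.003593244
N_B = 0.0678 * 117069 / (0.3311 - 0.0678) * (0.3158146 - 0.003593244)
N_B = 9412.0

9412.0


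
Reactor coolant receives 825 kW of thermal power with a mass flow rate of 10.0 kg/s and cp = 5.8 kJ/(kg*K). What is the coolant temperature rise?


dT = Q / (m_dot * cp)
dT = 825 / (10.0 * 5.8)
dT = 14.224 C

14.224


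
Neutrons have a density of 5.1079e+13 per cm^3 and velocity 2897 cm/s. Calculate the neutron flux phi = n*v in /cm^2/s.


phi = n * v
phi = 5.1079e+13 * 2897
phi = 1.4798e+17 /cm^2/s

1.4798e+17


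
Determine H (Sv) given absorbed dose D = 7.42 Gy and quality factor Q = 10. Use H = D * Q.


H = D * Q
H = 7.42 * 10
H = 74.200 Sv

74.200


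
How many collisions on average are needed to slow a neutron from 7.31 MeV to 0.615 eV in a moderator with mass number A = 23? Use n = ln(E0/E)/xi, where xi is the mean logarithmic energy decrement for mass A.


xi = 1 + (A-1)^2/(2A)*ln((A-1)/(A+1)) = 0.08448899 (for A = 23)
n = ln(E0/E) / xi
n = ln(7.31e6 / 0.615) / 0.08448899
n = ln(1.188618e+07) / 0.08448899 = 192.82

192.82


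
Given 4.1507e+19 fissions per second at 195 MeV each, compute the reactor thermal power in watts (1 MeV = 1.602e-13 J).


P = fission_rate * E_MeV * 1.602e-13
P = 4.1507e+19 * 195 * 1.602e-13
P = 1.2966e+09 W

1.2966e+09
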